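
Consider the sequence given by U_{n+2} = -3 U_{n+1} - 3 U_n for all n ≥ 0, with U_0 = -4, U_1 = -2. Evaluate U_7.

54

U_2 = -3(-2) - 3(-4) = 18
U_3 = -3(18) - 3(-2) = -48
U_4 = -3(-48) - 3(18) = 90
U_5 = -3(90) - 3(-48) = -126
U_6 = -3(-126) - 3(90) = 108
U_7 = -3(108) - 3(-126) = 54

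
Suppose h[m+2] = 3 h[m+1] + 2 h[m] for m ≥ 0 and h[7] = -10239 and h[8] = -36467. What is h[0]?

Rearranging, h[m-2] = (h[m] - 3 h[m-1]) / 2.
h[6] = (-36467 - 3(-10239)) / 2 = -5750/2 = -2875
h[5] = (-10239 - 3(-2875)) / 2 = -1614/2 = -807
h[4] = (-2875 - 3(-807)) / 2 = -454/2 = -227
h[3] = (-807 - 3(-227)) / 2 = -126/2 = -63
h[2] = (-227 - 3(-63)) / 2 = -38/2 = -19
h[1] = (-63 - 3(-19)) / 2 = -6/2 = -3
h[0] = (-19 - 3(-3)) / 2 = -10/2 = -5

-5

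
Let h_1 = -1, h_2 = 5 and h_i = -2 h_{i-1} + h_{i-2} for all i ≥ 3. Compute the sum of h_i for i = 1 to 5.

h_3 = -2·5 + (-1) = -11
h_4 = -2·(-11) + 5 = 27
h_5 = -2·27 + (-11) = -65
Sum = (-1) + 5 + (-11) + 27 + (-65) = -45

-45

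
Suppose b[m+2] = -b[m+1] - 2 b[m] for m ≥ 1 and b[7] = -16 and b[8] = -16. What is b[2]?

Rearranging, b[m-2] = (b[m] + b[m-1]) / -2.
b[6] = (-16 + (-16)) / -2 = -32/-2 = 16
b[5] = (-16 + 16) / -2 = 0/-2 = 0
b[4] = (16 + 0) / -2 = 16/-2 = -8
b[3] = (0 + (-8)) / -2 = -8/-2 = 4
b[2] = (-8 + 4) / -2 = -4/-2 = 2

2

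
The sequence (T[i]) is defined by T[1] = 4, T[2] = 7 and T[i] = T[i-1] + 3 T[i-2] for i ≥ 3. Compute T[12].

32689

T[3] = 7 + 3(4) = 19
T[4] = 19 + 3(7) = 40
T[5] = 40 + 3(19) = 97
T[6] = 97 + 3(40) = 217
T[7] = 217 + 3(97) = 508
T[8] = 508 + 3(217) = 1159
T[9] = 1159 + 3(508) = 2683
T[10] = 2683 + 3(1159) = 6160
T[11] = 6160 + 3(2683) = 14209
T[12] = 14209 + 3(6160) = 32689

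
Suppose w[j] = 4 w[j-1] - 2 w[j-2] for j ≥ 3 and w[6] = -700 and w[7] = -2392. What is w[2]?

Rearranging, w[j-2] = (w[j] - 4 w[j-1]) / -2.
w[5] = (-2392 - 4·(-700)) / -2 = 408/-2 = -204
w[4] = (-700 - 4·(-204)) / -2 = 116/-2 = -58
w[3] = (-204 - 4·(-58)) / -2 = 28/-2 = -14
w[2] = (-58 - 4·(-14)) / -2 = -2/-2 = 1

1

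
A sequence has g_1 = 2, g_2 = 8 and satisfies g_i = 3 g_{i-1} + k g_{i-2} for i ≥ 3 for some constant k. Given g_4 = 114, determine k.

g_3 = 24 + 2k
g_4 = 72 + 14k
So 72 + 14k = 114, giving k = 3.

3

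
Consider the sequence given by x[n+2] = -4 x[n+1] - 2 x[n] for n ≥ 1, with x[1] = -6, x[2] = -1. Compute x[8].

-8632

x[3] = -4*(-1) - 2*(-6) = 16
x[4] = -4*16 - 2*(-1) = -62
x[5] = -4*(-62) - 2*16 = 216
x[6] = -4*216 - 2*(-62) = -740
x[7] = -4*(-740) - 2*216 = 2528
x[8] = -4*2528 - 2*(-740) = -8632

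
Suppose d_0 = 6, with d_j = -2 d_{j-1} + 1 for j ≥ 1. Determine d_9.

-2901

d_1 = -2*6 + 1 = -11
d_2 = -2*(-11) + 1 = 23
d_3 = -2*23 + 1 = -45
d_4 = -2*(-45) + 1 = 91
d_5 = -2*91 + 1 = -181
d_6 = -2*(-181) + 1 = 363
d_7 = -2*363 + 1 = -725
d_8 = -2*(-725) + 1 = 1451
d_9 = -2*1451 + 1 = -2901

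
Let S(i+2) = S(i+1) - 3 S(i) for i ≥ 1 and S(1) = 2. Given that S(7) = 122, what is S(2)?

Let S(2) = x.
S(3) = -6 + x
S(4) = -6 - 2x
S(5) = 12 - 5x
S(6) = 30 + x
S(7) = -6 + 16x
So -6 + 16x = 122, giving x = 8.

8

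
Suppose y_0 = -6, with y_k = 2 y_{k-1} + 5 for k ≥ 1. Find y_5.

y_1 = 2(-6) + 5 = -7
y_2 = 2(-7) + 5 = -9
y_3 = 2(-9) + 5 = -13
y_4 = 2(-13) + 5 = -21
y_5 = 2(-21) + 5 = -37

-37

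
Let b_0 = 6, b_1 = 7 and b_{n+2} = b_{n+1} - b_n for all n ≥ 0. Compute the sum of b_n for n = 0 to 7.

13

b_2 = 7 - 6 = 1
b_3 = 1 - 7 = -6
b_4 = (-6) - 1 = -7
b_5 = (-7) - (-6) = -1
b_6 = (-1) - (-7) = 6
b_7 = 6 - (-1) = 7
Sum = 6 + 7 + 1 + (-6) + (-7) + (-1) + 6 + 7 = 13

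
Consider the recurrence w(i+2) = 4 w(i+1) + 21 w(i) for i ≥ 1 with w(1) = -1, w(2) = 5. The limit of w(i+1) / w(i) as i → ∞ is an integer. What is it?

The characteristic equation is r^2 - 4r - 21 = 0, which factors as (r - 7)(r + 3) = 0.
So the roots are 7 and -3. Since |7| > |-3| and the coefficient of 7^i is non-zero, the ratio tends to 7.

7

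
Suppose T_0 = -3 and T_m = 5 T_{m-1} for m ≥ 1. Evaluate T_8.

T_1 = 5*(-3) = -15
T_2 = 5*(-15) = -75
T_3 = 5*(-75) = -375
T_4 = 5*(-375) = -1875
T_5 = 5*(-1875) = -9375
T_6 = 5*(-9375) = -46875
T_7 = 5*(-46875) = -234375
T_8 = 5*(-234375) = -1171875

-1171875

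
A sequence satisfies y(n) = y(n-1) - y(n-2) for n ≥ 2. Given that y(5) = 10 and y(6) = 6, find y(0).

Rearranging, y(n-2) = -(y(n) - y(n-1)).
y(4) = -(6 - 10) = 4
y(3) = -(10 - 4) = -6
y(2) = -(4 - (-6)) = -10
y(1) = -(-6 - (-10)) = -4
y(0) = -(-10 - (-4)) = 6

6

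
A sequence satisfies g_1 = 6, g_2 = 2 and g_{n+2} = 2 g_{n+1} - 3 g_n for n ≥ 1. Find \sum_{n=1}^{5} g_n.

-66

g_3 = 2*2 - 3*6 = -14
g_4 = 2*(-14) - 3*2 = -34
g_5 = 2*(-34) - 3*(-14) = -26
Sum = 6 + 2 + (-14) + (-34) + (-26) = -66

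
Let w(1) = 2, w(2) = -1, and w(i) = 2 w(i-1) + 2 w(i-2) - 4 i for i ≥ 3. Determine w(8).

w(3) = 2·(-1) + 2·2 - 12 = -10
w(4) = 2·(-10) + 2·(-1) - 16 = -38
w(5) = 2·(-38) + 2·(-10) - 20 = -116
w(6) = 2·(-116) + 2·(-38) - 24 = -332
w(7) = 2·(-332) + 2·(-116) - 28 = -924
w(8) = 2·(-924) + 2·(-332) - 32 = -2544

-2544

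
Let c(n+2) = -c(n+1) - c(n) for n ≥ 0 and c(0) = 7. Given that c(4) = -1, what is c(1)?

-1

Let c(1) = x.
c(2) = -7 - x
c(3) = 7
c(4) = x
So x = -1, giving x = -1.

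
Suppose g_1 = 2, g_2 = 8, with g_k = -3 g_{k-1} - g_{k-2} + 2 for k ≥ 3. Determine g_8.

g_3 = -3·8 - 2 + 2 = -24
g_4 = -3·(-24) - 8 + 2 = 66
g_5 = -3·66 - (-24) + 2 = -172
g_6 = -3·(-172) - 66 + 2 = 452
g_7 = -3·452 - (-172) + 2 = -1182
g_8 = -3·(-1182) - 452 + 2 = 3096

3096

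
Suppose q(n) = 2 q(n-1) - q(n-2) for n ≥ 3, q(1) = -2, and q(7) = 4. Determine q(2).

-1

Let q(2) = x.
q(3) = 2 + 2x
q(4) = 4 + 3x
q(5) = 6 + 4x
q(6) = 8 + 5x
q(7) = 10 + 6x
So 10 + 6x = 4, giving x = -1.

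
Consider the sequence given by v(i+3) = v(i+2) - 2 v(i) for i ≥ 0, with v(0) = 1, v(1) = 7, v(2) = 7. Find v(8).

v(3) = 7 - 2*1 = 5
v(4) = 5 - 2*7 = -9
v(5) = (-9) - 2*7 = -23
v(6) = (-23) - 2*5 = -33
v(7) = (-33) - 2*(-9) = -15
v(8) = (-15) - 2*(-23) = 31

31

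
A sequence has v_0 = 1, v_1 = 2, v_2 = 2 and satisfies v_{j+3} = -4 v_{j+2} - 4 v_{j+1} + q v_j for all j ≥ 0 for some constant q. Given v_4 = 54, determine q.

1

v_3 = -16 + q
v_4 = 56 - 2q
So 56 - 2q = 54, giving q = 1.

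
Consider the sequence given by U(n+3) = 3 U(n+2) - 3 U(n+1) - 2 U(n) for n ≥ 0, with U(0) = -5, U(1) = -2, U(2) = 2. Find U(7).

-104

U(3) = 3*2 - 3*(-2) - 2*(-5) = 22
U(4) = 3*22 - 3*2 - 2*(-2) = 64
U(5) = 3*64 - 3*22 - 2*2 = 122
U(6) = 3*122 - 3*64 - 2*22 = 130
U(7) = 3*130 - 3*122 - 2*64 = -104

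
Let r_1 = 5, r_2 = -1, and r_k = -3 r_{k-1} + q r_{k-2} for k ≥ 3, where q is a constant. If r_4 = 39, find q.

-3

r_3 = 3 + 5q
r_4 = -9 - 16q
So -9 - 16q = 39, giving q = -3.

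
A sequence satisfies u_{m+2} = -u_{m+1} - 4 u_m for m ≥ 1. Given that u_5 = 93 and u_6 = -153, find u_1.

6

Rearranging, u_{m-2} = (u_m + u_{m-1}) / -4.
u_4 = (-153 + 93) / -4 = -60/-4 = 15
u_3 = (93 + 15) / -4 = 108/-4 = -27
u_2 = (15 + (-27)) / -4 = -12/-4 = 3
u_1 = (-27 + 3) / -4 = -24/-4 = 6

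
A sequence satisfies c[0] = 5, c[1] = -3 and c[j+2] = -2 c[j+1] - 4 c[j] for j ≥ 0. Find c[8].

-896

c[2] = -2*(-3) - 4*5 = -14
c[3] = -2*(-14) - 4*(-3) = 40
c[4] = -2*40 - 4*(-14) = -24
c[5] = -2*(-24) - 4*40 = -112
c[6] = -2*(-112) - 4*(-24) = 320
c[7] = -2*320 - 4*(-112) = -192
c[8] = -2*(-192) - 4*320 = -896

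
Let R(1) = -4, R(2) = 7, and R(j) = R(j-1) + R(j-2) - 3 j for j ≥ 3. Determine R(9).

R(3) = 7 + (-4) - 9 = -6
R(4) = (-6) + 7 - 12 = -11
R(5) = (-11) + (-6) - 15 = -32
R(6) = (-32) + (-11) - 18 = -61
R(7) = (-61) + (-32) - 21 = -114
R(8) = (-114) + (-61) - 24 = -199
R(9) = (-199) + (-114) - 27 = -340

-340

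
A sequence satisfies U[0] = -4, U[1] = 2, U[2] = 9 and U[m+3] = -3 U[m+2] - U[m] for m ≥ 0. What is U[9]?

-19517

U[3] = -3·9 - (-4) = -23
U[4] = -3·(-23) - 2 = 67
U[5] = -3·67 - 9 = -210
U[6] = -3·(-210) - (-23) = 653
U[7] = -3·653 - 67 = -2026
U[8] = -3·(-2026) - (-210) = 6288
U[9] = -3·6288 - 653 = -19517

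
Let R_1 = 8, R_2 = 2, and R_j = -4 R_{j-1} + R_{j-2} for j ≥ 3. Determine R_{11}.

-46368

R_3 = -4(2) + 8 = 0
R_4 = -4(0) + 2 = 2
R_5 = -4(2) + 0 = -8
R_6 = -4(-8) + 2 = 34
R_7 = -4(34) + (-8) = -144
R_8 = -4(-144) + 34 = 610
R_9 = -4(610) + (-144) = -2584
R_{10} = -4(-2584) + 610 = 10946
R_{11} = -4(10946) + (-2584) = -46368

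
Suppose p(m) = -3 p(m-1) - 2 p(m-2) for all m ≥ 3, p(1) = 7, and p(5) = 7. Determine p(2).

-7

Let p(2) = x.
p(3) = -14 - 3x
p(4) = 42 + 7x
p(5) = -98 - 15x
So -98 - 15x = 7, giving x = -7.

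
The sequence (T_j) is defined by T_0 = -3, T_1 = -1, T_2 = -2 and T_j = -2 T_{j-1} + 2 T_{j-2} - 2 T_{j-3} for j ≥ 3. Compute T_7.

476

T_3 = -2·(-2) + 2·(-1) - 2·(-3) = 8
T_4 = -2·8 + 2·(-2) - 2·(-1) = -18
T_5 = -2·(-18) + 2·8 - 2·(-2) = 56
T_6 = -2·56 + 2·(-18) - 2·8 = -164
T_7 = -2·(-164) + 2·56 - 2·(-18) = 476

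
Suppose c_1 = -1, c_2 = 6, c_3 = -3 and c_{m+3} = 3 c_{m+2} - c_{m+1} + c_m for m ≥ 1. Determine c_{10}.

-6150

c_4 = 3·(-3) - 6 + (-1) = -16
c_5 = 3·(-16) - (-3) + 6 = -39
c_6 = 3·(-39) - (-16) + (-3) = -104
c_7 = 3·(-104) - (-39) + (-16) = -289
c_8 = 3·(-289) - (-104) + (-39) = -802
c_9 = 3·(-802) - (-289) + (-104) = -2221
c_{10} = 3·(-2221) - (-802) + (-289) = -6150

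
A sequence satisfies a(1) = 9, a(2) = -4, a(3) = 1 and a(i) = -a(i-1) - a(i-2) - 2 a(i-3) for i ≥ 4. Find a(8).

a(4) = -1 - (-4) - 2·9 = -15
a(5) = -(-15) - 1 - 2·(-4) = 22
a(6) = -22 - (-15) - 2·1 = -9
a(7) = -(-9) - 22 - 2·(-15) = 17
a(8) = -17 - (-9) - 2·22 = -52

-52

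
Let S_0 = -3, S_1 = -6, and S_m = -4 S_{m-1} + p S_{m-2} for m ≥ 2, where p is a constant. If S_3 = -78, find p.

3

S_2 = 24 - 3p
S_3 = -96 + 6p
So -96 + 6p = -78, giving p = 3.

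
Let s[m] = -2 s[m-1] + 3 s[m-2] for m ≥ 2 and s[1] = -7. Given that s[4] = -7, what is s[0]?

Let s[0] = x.
s[2] = 14 + 3x
s[3] = -49 - 6x
s[4] = 140 + 21x
So 140 + 21x = -7, giving x = -7.

-7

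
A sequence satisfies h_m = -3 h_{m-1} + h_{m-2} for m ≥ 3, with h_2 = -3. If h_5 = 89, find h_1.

Let h_1 = z.
h_3 = 9 + z
h_4 = -30 - 3z
h_5 = 99 + 10z
So 99 + 10z = 89, giving z = -1.

-1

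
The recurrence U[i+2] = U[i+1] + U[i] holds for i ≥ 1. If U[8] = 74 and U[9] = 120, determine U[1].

Rearranging, U[i-2] = U[i] - U[i-1].
U[7] = 120 - 74 = 46
U[6] = 74 - 46 = 28
U[5] = 46 - 28 = 18
U[4] = 28 - 18 = 10
U[3] = 18 - 10 = 8
U[2] = 10 - 8 = 2
U[1] = 8 - 2 = 6

6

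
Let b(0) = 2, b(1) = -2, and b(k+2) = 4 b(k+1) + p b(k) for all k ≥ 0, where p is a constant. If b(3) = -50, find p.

b(2) = -8 + 2p
b(3) = -32 + 6p
So -32 + 6p = -50, giving p = -3.

-3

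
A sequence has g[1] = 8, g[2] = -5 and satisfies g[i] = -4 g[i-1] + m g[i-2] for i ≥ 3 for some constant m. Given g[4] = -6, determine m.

g[3] = 20 + 8m
g[4] = -80 - 37m
So -80 - 37m = -6, giving m = -2.

-2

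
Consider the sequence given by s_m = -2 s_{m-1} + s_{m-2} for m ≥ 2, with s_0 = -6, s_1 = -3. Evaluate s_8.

210

s_2 = -2*(-3) + (-6) = 0
s_3 = -2*0 + (-3) = -3
s_4 = -2*(-3) + 0 = 6
s_5 = -2*6 + (-3) = -15
s_6 = -2*(-15) + 6 = 36
s_7 = -2*36 + (-15) = -87
s_8 = -2*(-87) + 36 = 210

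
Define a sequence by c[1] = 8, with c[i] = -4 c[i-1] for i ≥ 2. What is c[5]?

2048

c[2] = -4·8 = -32
c[3] = -4·(-32) = 128
c[4] = -4·128 = -512
c[5] = -4·(-512) = 2048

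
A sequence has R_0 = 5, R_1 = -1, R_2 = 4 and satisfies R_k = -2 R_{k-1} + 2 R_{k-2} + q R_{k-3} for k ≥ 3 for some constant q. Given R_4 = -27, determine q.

5

R_3 = -10 + 5q
R_4 = 28 - 11q
So 28 - 11q = -27, giving q = 5.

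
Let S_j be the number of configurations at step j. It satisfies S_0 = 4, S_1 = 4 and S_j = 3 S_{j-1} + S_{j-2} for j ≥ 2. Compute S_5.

S_2 = 3(4) + 4 = 16
S_3 = 3(16) + 4 = 52
S_4 = 3(52) + 16 = 172
S_5 = 3(172) + 52 = 568

568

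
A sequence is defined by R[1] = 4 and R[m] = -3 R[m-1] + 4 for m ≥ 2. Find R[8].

-6560

R[2] = -3*4 + 4 = -8
R[3] = -3*(-8) + 4 = 28
R[4] = -3*28 + 4 = -80
R[5] = -3*(-80) + 4 = 244
R[6] = -3*244 + 4 = -728
R[7] = -3*(-728) + 4 = 2188
R[8] = -3*2188 + 4 = -6560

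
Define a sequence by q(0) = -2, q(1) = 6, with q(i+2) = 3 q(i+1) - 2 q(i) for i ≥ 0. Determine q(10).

q(2) = 3*6 - 2*(-2) = 22
q(3) = 3*22 - 2*6 = 54
q(4) = 3*54 - 2*22 = 118
q(5) = 3*118 - 2*54 = 246
q(6) = 3*246 - 2*118 = 502
q(7) = 3*502 - 2*246 = 1014
q(8) = 3*1014 - 2*502 = 2038
q(9) = 3*2038 - 2*1014 = 4086
q(10) = 3*4086 - 2*2038 = 8182

8182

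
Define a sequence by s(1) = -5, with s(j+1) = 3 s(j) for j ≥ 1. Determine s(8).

s(2) = 3(-5) = -15
s(3) = 3(-15) = -45
s(4) = 3(-45) = -135
s(5) = 3(-135) = -405
s(6) = 3(-405) = -1215
s(7) = 3(-1215) = -3645
s(8) = 3(-3645) = -10935

-10935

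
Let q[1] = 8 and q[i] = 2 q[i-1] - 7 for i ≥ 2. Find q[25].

The fixed point is -7/(1 - 2) = 7, so q[i] - 7 = 2(q[i-1] - 7).
Hence q[i] = 1·2^{i-1} + 7.
q[25] = 1·2^{24} + 7 = 1·16777216 + 7 = 16777223.

16777223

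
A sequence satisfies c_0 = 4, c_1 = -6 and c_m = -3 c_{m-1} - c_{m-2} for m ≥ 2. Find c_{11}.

c_2 = -3·(-6) - 4 = 14
c_3 = -3·14 - (-6) = -36
c_4 = -3·(-36) - 14 = 94
c_5 = -3·94 - (-36) = -246
c_6 = -3·(-246) - 94 = 644
c_7 = -3·644 - (-246) = -1686
c_8 = -3·(-1686) - 644 = 4414
c_9 = -3·4414 - (-1686) = -11556
c_{10} = -3·(-11556) - 4414 = 30254
c_{11} = -3·30254 - (-11556) = -79206

-79206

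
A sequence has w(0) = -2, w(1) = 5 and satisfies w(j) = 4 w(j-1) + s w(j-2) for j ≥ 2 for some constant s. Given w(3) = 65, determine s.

w(2) = 20 - 2s
w(3) = 80 - 3s
So 80 - 3s = 65, giving s = 5.

5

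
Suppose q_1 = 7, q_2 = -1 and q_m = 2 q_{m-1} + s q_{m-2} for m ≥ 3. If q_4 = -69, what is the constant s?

-5

q_3 = -2 + 7s
q_4 = -4 + 13s
So -4 + 13s = -69, giving s = -5.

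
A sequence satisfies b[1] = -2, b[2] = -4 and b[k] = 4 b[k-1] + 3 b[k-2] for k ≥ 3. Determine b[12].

b[3] = 4*(-4) + 3*(-2) = -22
b[4] = 4*(-22) + 3*(-4) = -100
b[5] = 4*(-100) + 3*(-22) = -466
b[6] = 4*(-466) + 3*(-100) = -2164
b[7] = 4*(-2164) + 3*(-466) = -10054
b[8] = 4*(-10054) + 3*(-2164) = -46708
b[9] = 4*(-46708) + 3*(-10054) = -216994
b[10] = 4*(-216994) + 3*(-46708) = -1008100
b[11] = 4*(-1008100) + 3*(-216994) = -4683382
b[12] = 4*(-4683382) + 3*(-1008100) = -21757828

-21757828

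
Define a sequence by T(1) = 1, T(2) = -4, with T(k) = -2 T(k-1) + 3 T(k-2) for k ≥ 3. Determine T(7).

911

T(3) = -2·(-4) + 3·1 = 11
T(4) = -2·11 + 3·(-4) = -34
T(5) = -2·(-34) + 3·11 = 101
T(6) = -2·101 + 3·(-34) = -304
T(7) = -2·(-304) + 3·101 = 911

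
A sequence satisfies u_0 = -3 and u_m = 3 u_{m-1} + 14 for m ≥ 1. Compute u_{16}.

The fixed point is 14/(1 - 3) = -7, so u_m + 7 = 3(u_{m-1} + 7).
Hence u_m = 4·3^m - 7.
u_{16} = 4·3^{16} - 7 = 4·43046721 - 7 = 172186877.

172186877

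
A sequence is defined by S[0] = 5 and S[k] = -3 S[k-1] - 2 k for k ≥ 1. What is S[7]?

-11759

S[1] = -3*5 - 2 = -17
S[2] = -3*(-17) - 4 = 47
S[3] = -3*47 - 6 = -147
S[4] = -3*(-147) - 8 = 433
S[5] = -3*433 - 10 = -1309
S[6] = -3*(-1309) - 12 = 3915
S[7] = -3*3915 - 14 = -11759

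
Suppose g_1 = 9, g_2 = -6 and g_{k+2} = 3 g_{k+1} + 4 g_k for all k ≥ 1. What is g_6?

g_3 = 3*(-6) + 4*9 = 18
g_4 = 3*18 + 4*(-6) = 30
g_5 = 3*30 + 4*18 = 162
g_6 = 3*162 + 4*30 = 606

606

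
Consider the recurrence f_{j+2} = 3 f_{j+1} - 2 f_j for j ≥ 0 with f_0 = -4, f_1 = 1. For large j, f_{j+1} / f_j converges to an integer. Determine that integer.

The characteristic equation is r^2 - 3r + 2 = 0, which factors as (r - 2)(r - 1) = 0.
So the roots are 2 and 1. Since |2| > |1| and the coefficient of 2^j is non-zero, the ratio tends to 2.

2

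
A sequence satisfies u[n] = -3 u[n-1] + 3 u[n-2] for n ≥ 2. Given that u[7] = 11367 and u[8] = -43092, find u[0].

3

Rearranging, u[n-2] = (u[n] + 3 u[n-1]) / 3.
u[6] = (-43092 + 3·11367) / 3 = -8991/3 = -2997
u[5] = (11367 + 3·(-2997)) / 3 = 2376/3 = 792
u[4] = (-2997 + 3·792) / 3 = -621/3 = -207
u[3] = (792 + 3·(-207)) / 3 = 171/3 = 57
u[2] = (-207 + 3·57) / 3 = -36/3 = -12
u[1] = (57 + 3·(-12)) / 3 = 21/3 = 7
u[0] = (-12 + 3·7) / 3 = 9/3 = 3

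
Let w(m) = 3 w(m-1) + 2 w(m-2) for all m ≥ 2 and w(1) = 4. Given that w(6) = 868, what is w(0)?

Let w(0) = x.
w(2) = 12 + 2x
w(3) = 44 + 6x
w(4) = 156 + 22x
w(5) = 556 + 78x
w(6) = 1980 + 278x
So 1980 + 278x = 868, giving x = -4.

-4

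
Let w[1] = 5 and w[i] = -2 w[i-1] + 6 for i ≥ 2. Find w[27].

The fixed point is 6/(1 + 2) = 2, so w[i] - 2 = -2(w[i-1] - 2).
Hence w[i] = 3·(-2)^{i-1} + 2.
w[27] = 3·(-2)^{26} + 2 = 3·67108864 + 2 = 201326594.

201326594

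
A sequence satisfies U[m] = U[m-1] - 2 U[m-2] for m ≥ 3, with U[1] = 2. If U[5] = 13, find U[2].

Let U[2] = v.
U[3] = -4 + v
U[4] = -4 - v
U[5] = 4 - 3v
So 4 - 3v = 13, giving v = -3.

-3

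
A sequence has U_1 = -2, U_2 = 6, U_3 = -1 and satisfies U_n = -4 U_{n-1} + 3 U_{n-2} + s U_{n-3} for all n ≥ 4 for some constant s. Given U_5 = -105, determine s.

-1

U_4 = 22 - 2s
U_5 = -91 + 14s
So -91 + 14s = -105, giving s = -1.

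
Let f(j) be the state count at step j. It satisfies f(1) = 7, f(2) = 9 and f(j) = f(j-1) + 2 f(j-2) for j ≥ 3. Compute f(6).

f(3) = 9 + 2*7 = 23
f(4) = 23 + 2*9 = 41
f(5) = 41 + 2*23 = 87
f(6) = 87 + 2*41 = 169

169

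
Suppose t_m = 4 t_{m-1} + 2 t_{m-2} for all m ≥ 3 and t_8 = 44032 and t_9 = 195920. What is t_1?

5

Rearranging, t_{m-2} = (t_m - 4 t_{m-1}) / 2.
t_7 = (195920 - 4*44032) / 2 = 19792/2 = 9896
t_6 = (44032 - 4*9896) / 2 = 4448/2 = 2224
t_5 = (9896 - 4*2224) / 2 = 1000/2 = 500
t_4 = (2224 - 4*500) / 2 = 224/2 = 112
t_3 = (500 - 4*112) / 2 = 52/2 = 26
t_2 = (112 - 4*26) / 2 = 8/2 = 4
t_1 = (26 - 4*4) / 2 = 10/2 = 5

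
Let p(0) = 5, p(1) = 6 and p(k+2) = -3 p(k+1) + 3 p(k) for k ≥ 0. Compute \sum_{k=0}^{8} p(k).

-15040

p(2) = -3·6 + 3·5 = -3
p(3) = -3·(-3) + 3·6 = 27
p(4) = -3·27 + 3·(-3) = -90
p(5) = -3·(-90) + 3·27 = 351
p(6) = -3·351 + 3·(-90) = -1323
p(7) = -3·(-1323) + 3·351 = 5022
p(8) = -3·5022 + 3·(-1323) = -19035
Sum = 5 + 6 + (-3) + 27 + (-90) + 351 + (-1323) + 5022 + (-19035) = -15040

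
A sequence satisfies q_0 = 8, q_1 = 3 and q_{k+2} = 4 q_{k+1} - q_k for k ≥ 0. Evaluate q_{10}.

q_2 = 4·3 - 8 = 4
q_3 = 4·4 - 3 = 13
q_4 = 4·13 - 4 = 48
q_5 = 4·48 - 13 = 179
q_6 = 4·179 - 48 = 668
q_7 = 4·668 - 179 = 2493
q_8 = 4·2493 - 668 = 9304
q_9 = 4·9304 - 2493 = 34723
q_{10} = 4·34723 - 9304 = 129588

129588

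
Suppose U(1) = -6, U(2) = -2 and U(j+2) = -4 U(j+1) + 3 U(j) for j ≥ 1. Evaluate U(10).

U(3) = -4·(-2) + 3·(-6) = -10
U(4) = -4·(-10) + 3·(-2) = 34
U(5) = -4·34 + 3·(-10) = -166
U(6) = -4·(-166) + 3·34 = 766
U(7) = -4·766 + 3·(-166) = -3562
U(8) = -4·(-3562) + 3·766 = 16546
U(9) = -4·16546 + 3·(-3562) = -76870
U(10) = -4·(-76870) + 3·16546 = 357118

357118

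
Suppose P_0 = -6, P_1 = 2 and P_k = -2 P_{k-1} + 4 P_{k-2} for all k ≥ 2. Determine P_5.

P_2 = -2(2) + 4(-6) = -28
P_3 = -2(-28) + 4(2) = 64
P_4 = -2(64) + 4(-28) = -240
P_5 = -2(-240) + 4(64) = 736

736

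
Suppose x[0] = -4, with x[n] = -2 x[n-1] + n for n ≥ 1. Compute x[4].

-66

x[1] = -2(-4) + 1 = 9
x[2] = -2(9) + 2 = -16
x[3] = -2(-16) + 3 = 35
x[4] = -2(35) + 4 = -66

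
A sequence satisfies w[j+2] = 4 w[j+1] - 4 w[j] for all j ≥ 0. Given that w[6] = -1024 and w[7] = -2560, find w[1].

Rearranging, w[j-2] = (w[j] - 4 w[j-1]) / -4.
w[5] = (-2560 - 4(-1024)) / -4 = 1536/-4 = -384
w[4] = (-1024 - 4(-384)) / -4 = 512/-4 = -128
w[3] = (-384 - 4(-128)) / -4 = 128/-4 = -32
w[2] = (-128 - 4(-32)) / -4 = 0/-4 = 0
w[1] = (-32 - 4(0)) / -4 = -32/-4 = 8

8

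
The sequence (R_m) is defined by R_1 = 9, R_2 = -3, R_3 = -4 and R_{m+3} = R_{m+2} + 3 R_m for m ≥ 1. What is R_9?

119

R_4 = (-4) + 3*9 = 23
R_5 = 23 + 3*(-3) = 14
R_6 = 14 + 3*(-4) = 2
R_7 = 2 + 3*23 = 71
R_8 = 71 + 3*14 = 113
R_9 = 113 + 3*2 = 119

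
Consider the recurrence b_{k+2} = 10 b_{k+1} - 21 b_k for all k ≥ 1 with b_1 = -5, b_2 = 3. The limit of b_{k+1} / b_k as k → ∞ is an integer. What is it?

7

The characteristic equation is r^2 - 10r + 21 = 0, which factors as (r - 7)(r - 3) = 0.
So the roots are 7 and 3. Since |7| > |3| and the coefficient of 7^k is non-zero, the ratio tends to 7.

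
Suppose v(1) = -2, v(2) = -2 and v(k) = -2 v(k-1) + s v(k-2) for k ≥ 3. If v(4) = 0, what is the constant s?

4

v(3) = 4 - 2s
v(4) = -8 + 2s
So -8 + 2s = 0, giving s = 4.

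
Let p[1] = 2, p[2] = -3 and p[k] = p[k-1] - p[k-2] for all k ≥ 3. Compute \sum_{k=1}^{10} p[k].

-8

p[3] = (-3) - 2 = -5
p[4] = (-5) - (-3) = -2
p[5] = (-2) - (-5) = 3
p[6] = 3 - (-2) = 5
p[7] = 5 - 3 = 2
p[8] = 2 - 5 = -3
p[9] = (-3) - 2 = -5
p[10] = (-5) - (-3) = -2
Sum = 2 + (-3) + (-5) + (-2) + 3 + 5 + 2 + (-3) + (-5) + (-2) = -8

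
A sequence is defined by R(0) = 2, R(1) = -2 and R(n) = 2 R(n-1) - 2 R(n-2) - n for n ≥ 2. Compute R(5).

-11

R(2) = 2(-2) - 2(2) - 2 = -10
R(3) = 2(-10) - 2(-2) - 3 = -19
R(4) = 2(-19) - 2(-10) - 4 = -22
R(5) = 2(-22) - 2(-19) - 5 = -11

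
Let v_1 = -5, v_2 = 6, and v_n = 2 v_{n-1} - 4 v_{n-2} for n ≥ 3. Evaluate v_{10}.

2560

v_3 = 2(6) - 4(-5) = 32
v_4 = 2(32) - 4(6) = 40
v_5 = 2(40) - 4(32) = -48
v_6 = 2(-48) - 4(40) = -256
v_7 = 2(-256) - 4(-48) = -320
v_8 = 2(-320) - 4(-256) = 384
v_9 = 2(384) - 4(-320) = 2048
v_{10} = 2(2048) - 4(384) = 2560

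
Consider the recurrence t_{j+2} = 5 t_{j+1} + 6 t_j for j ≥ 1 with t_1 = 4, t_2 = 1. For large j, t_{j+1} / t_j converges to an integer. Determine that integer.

6

The characteristic equation is r^2 - 5r - 6 = 0, which factors as (r - 6)(r + 1) = 0.
So the roots are 6 and -1. Since |6| > |-1| and the coefficient of 6^j is non-zero, the ratio tends to 6.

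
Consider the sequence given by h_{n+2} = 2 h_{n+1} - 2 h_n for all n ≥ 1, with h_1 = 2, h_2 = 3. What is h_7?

-8

h_3 = 2·3 - 2·2 = 2
h_4 = 2·2 - 2·3 = -2
h_5 = 2·(-2) - 2·2 = -8
h_6 = 2·(-8) - 2·(-2) = -12
h_7 = 2·(-12) - 2·(-8) = -8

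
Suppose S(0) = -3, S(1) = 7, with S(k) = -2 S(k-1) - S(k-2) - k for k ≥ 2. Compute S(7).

34

S(2) = -2*7 - (-3) - 2 = -13
S(3) = -2*(-13) - 7 - 3 = 16
S(4) = -2*16 - (-13) - 4 = -23
S(5) = -2*(-23) - 16 - 5 = 25
S(6) = -2*25 - (-23) - 6 = -33
S(7) = -2*(-33) - 25 - 7 = 34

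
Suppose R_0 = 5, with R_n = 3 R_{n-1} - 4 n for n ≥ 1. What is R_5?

499

R_1 = 3(5) - 4 = 11
R_2 = 3(11) - 8 = 25
R_3 = 3(25) - 12 = 63
R_4 = 3(63) - 16 = 173
R_5 = 3(173) - 20 = 499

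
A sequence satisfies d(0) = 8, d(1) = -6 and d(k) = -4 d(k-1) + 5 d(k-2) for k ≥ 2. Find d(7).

-182286

d(2) = -4(-6) + 5(8) = 64
d(3) = -4(64) + 5(-6) = -286
d(4) = -4(-286) + 5(64) = 1464
d(5) = -4(1464) + 5(-286) = -7286
d(6) = -4(-7286) + 5(1464) = 36464
d(7) = -4(36464) + 5(-7286) = -182286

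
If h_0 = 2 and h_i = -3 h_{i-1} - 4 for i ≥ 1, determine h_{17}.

The fixed point is -4/(1 + 3) = -1, so h_i + 1 = -3(h_{i-1} + 1).
Hence h_i = 3·(-3)^i - 1.
h_{17} = 3·(-3)^{17} - 1 = 3·-129140163 - 1 = -387420490.

-387420490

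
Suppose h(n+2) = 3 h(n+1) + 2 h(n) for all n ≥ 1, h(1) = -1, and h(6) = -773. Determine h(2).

-5

Let h(2) = w.
h(3) = -2 + 3w
h(4) = -6 + 11w
h(5) = -22 + 39w
h(6) = -78 + 139w
So -78 + 139w = -773, giving w = -5.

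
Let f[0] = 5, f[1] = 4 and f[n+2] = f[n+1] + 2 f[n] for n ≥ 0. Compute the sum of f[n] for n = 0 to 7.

f[2] = 4 + 2*5 = 14
f[3] = 14 + 2*4 = 22
f[4] = 22 + 2*14 = 50
f[5] = 50 + 2*22 = 94
f[6] = 94 + 2*50 = 194
f[7] = 194 + 2*94 = 382
Sum = 5 + 4 + 14 + 22 + 50 + 94 + 194 + 382 = 765

765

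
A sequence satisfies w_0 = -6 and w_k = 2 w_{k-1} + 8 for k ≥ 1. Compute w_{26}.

The fixed point is 8/(1 - 2) = -8, so w_k + 8 = 2(w_{k-1} + 8).
Hence w_k = 2·2^k - 8.
w_{26} = 2·2^{26} - 8 = 2·67108864 - 8 = 134217720.

134217720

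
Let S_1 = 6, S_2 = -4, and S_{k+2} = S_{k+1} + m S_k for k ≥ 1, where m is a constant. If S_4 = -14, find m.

-5

S_3 = -4 + 6m
S_4 = -4 + 2m
So -4 + 2m = -14, giving m = -5.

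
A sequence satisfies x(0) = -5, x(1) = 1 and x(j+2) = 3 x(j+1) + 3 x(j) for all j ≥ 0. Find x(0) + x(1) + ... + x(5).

-688

x(2) = 3·1 + 3·(-5) = -12
x(3) = 3·(-12) + 3·1 = -33
x(4) = 3·(-33) + 3·(-12) = -135
x(5) = 3·(-135) + 3·(-33) = -504
Sum = (-5) + 1 + (-12) + (-33) + (-135) + (-504) = -688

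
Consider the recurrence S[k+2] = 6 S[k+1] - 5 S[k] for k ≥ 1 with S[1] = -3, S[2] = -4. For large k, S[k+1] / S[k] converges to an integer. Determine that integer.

The characteristic equation is r^2 - 6r + 5 = 0, which factors as (r - 5)(r - 1) = 0.
So the roots are 5 and 1. Since |5| > |1| and the coefficient of 5^k is non-zero, the ratio tends to 5.

5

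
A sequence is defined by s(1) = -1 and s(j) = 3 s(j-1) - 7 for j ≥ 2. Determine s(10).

s(2) = 3(-1) - 7 = -10
s(3) = 3(-10) - 7 = -37
s(4) = 3(-37) - 7 = -118
s(5) = 3(-118) - 7 = -361
s(6) = 3(-361) - 7 = -1090
s(7) = 3(-1090) - 7 = -3277
s(8) = 3(-3277) - 7 = -9838
s(9) = 3(-9838) - 7 = -29521
s(10) = 3(-29521) - 7 = -88570

-88570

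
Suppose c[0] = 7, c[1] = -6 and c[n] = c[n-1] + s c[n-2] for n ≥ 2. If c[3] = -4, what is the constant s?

2

c[2] = -6 + 7s
c[3] = -6 + s
So -6 + s = -4, giving s = 2.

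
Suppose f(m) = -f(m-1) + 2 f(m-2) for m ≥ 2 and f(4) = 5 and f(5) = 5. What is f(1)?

5

Rearranging, f(m-2) = (f(m) + f(m-1)) / 2.
f(3) = (5 + 5) / 2 = 10/2 = 5
f(2) = (5 + 5) / 2 = 10/2 = 5
f(1) = (5 + 5) / 2 = 10/2 = 5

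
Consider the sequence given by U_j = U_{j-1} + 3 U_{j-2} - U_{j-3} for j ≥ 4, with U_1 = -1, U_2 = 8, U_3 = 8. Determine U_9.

1247

U_4 = 8 + 3*8 - (-1) = 33
U_5 = 33 + 3*8 - 8 = 49
U_6 = 49 + 3*33 - 8 = 140
U_7 = 140 + 3*49 - 33 = 254
U_8 = 254 + 3*140 - 49 = 625
U_9 = 625 + 3*254 - 140 = 1247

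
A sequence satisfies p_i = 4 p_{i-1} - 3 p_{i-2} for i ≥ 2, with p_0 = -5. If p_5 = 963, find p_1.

Let p_1 = z.
p_2 = 15 + 4z
p_3 = 60 + 13z
p_4 = 195 + 40z
p_5 = 600 + 121z
So 600 + 121z = 963, giving z = 3.

3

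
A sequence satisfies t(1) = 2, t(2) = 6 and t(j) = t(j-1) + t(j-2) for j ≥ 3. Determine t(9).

152

t(3) = 6 + 2 = 8
t(4) = 8 + 6 = 14
t(5) = 14 + 8 = 22
t(6) = 22 + 14 = 36
t(7) = 36 + 22 = 58
t(8) = 58 + 36 = 94
t(9) = 94 + 58 = 152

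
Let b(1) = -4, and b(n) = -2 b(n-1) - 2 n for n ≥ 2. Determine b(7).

b(2) = -2·(-4) - 4 = 4
b(3) = -2·4 - 6 = -14
b(4) = -2·(-14) - 8 = 20
b(5) = -2·20 - 10 = -50
b(6) = -2·(-50) - 12 = 88
b(7) = -2·88 - 14 = -190

-190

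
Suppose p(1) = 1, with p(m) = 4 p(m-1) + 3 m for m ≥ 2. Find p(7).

13645

p(2) = 4*1 + 6 = 10
p(3) = 4*10 + 9 = 49
p(4) = 4*49 + 12 = 208
p(5) = 4*208 + 15 = 847
p(6) = 4*847 + 18 = 3406
p(7) = 4*3406 + 21 = 13645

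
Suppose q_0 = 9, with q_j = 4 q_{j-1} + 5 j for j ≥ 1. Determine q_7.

q_1 = 4·9 + 5 = 41
q_2 = 4·41 + 10 = 174
q_3 = 4·174 + 15 = 711
q_4 = 4·711 + 20 = 2864
q_5 = 4·2864 + 25 = 11481
q_6 = 4·11481 + 30 = 45954
q_7 = 4·45954 + 35 = 183851

183851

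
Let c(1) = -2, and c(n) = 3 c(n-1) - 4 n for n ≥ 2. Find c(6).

-1686

c(2) = 3(-2) - 8 = -14
c(3) = 3(-14) - 12 = -54
c(4) = 3(-54) - 16 = -178
c(5) = 3(-178) - 20 = -554
c(6) = 3(-554) - 24 = -1686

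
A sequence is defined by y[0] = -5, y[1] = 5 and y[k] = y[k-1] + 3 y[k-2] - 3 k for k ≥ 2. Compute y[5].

y[2] = 5 + 3(-5) - 6 = -16
y[3] = (-16) + 3(5) - 9 = -10
y[4] = (-10) + 3(-16) - 12 = -70
y[5] = (-70) + 3(-10) - 15 = -115

-115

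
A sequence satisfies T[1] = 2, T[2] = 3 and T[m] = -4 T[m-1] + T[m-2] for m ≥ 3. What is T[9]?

-58606

T[3] = -4*3 + 2 = -10
T[4] = -4*(-10) + 3 = 43
T[5] = -4*43 + (-10) = -182
T[6] = -4*(-182) + 43 = 771
T[7] = -4*771 + (-182) = -3266
T[8] = -4*(-3266) + 771 = 13835
T[9] = -4*13835 + (-3266) = -58606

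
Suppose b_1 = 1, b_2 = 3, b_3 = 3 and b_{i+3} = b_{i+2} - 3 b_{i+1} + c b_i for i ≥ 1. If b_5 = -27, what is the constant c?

b_4 = -6 + c
b_5 = -15 + 4c
So -15 + 4c = -27, giving c = -3.

-3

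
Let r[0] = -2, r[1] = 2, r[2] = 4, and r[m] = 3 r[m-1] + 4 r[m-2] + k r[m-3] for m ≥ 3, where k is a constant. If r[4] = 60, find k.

4

r[3] = 20 - 2k
r[4] = 76 - 4k
So 76 - 4k = 60, giving k = 4.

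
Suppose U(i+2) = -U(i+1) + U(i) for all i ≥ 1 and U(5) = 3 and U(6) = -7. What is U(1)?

-6

Rearranging, U(i-2) = U(i) + U(i-1).
U(4) = -7 + 3 = -4
U(3) = 3 + (-4) = -1
U(2) = -4 + (-1) = -5
U(1) = -1 + (-5) = -6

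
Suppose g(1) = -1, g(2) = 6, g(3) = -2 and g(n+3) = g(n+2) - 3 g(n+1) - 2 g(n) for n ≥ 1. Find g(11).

88

g(4) = (-2) - 3(6) - 2(-1) = -18
g(5) = (-18) - 3(-2) - 2(6) = -24
g(6) = (-24) - 3(-18) - 2(-2) = 34
g(7) = 34 - 3(-24) - 2(-18) = 142
g(8) = 142 - 3(34) - 2(-24) = 88
g(9) = 88 - 3(142) - 2(34) = -406
g(10) = (-406) - 3(88) - 2(142) = -954
g(11) = (-954) - 3(-406) - 2(88) = 88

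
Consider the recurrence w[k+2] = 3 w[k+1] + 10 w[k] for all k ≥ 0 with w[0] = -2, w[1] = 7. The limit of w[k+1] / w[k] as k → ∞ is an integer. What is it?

5

The characteristic equation is r^2 - 3r - 10 = 0, which factors as (r - 5)(r + 2) = 0.
So the roots are 5 and -2. Since |5| > |-2| and the coefficient of 5^k is non-zero, the ratio tends to 5.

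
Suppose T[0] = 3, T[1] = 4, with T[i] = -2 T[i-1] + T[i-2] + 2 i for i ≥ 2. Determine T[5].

56

T[2] = -2·4 + 3 + 4 = -1
T[3] = -2·(-1) + 4 + 6 = 12
T[4] = -2·12 + (-1) + 8 = -17
T[5] = -2·(-17) + 12 + 10 = 56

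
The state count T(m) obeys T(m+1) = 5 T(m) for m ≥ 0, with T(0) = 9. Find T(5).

28125

T(1) = 5(9) = 45
T(2) = 5(45) = 225
T(3) = 5(225) = 1125
T(4) = 5(1125) = 5625
T(5) = 5(5625) = 28125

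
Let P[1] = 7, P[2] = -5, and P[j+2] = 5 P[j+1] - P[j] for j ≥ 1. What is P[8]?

-81725

P[3] = 5·(-5) - 7 = -32
P[4] = 5·(-32) - (-5) = -155
P[5] = 5·(-155) - (-32) = -743
P[6] = 5·(-743) - (-155) = -3560
P[7] = 5·(-3560) - (-743) = -17057
P[8] = 5·(-17057) - (-3560) = -81725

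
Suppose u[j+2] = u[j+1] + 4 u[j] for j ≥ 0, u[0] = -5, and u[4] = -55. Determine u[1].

5

Let u[1] = z.
u[2] = -20 + z
u[3] = -20 + 5z
u[4] = -100 + 9z
So -100 + 9z = -55, giving z = 5.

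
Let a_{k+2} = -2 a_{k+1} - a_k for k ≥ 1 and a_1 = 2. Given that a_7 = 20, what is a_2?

Let a_2 = z.
a_3 = -2 - 2z
a_4 = 4 + 3z
a_5 = -6 - 4z
a_6 = 8 + 5z
a_7 = -10 - 6z
So -10 - 6z = 20, giving z = -5.

-5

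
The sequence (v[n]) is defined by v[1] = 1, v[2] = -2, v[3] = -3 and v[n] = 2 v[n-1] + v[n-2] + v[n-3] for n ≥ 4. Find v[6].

v[4] = 2·(-3) + (-2) + 1 = -7
v[5] = 2·(-7) + (-3) + (-2) = -19
v[6] = 2·(-19) + (-7) + (-3) = -48

-48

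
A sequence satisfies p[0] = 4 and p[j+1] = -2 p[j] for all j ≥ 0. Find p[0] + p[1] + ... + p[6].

p[1] = -2·4 = -8
p[2] = -2·(-8) = 16
p[3] = -2·16 = -32
p[4] = -2·(-32) = 64
p[5] = -2·64 = -128
p[6] = -2·(-128) = 256
Sum = 4 + (-8) + 16 + (-32) + 64 + (-128) + 256 = 172

172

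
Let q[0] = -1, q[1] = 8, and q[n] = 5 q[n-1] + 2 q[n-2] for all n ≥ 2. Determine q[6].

q[2] = 5(8) + 2(-1) = 38
q[3] = 5(38) + 2(8) = 206
q[4] = 5(206) + 2(38) = 1106
q[5] = 5(1106) + 2(206) = 5942
q[6] = 5(5942) + 2(1106) = 31922

31922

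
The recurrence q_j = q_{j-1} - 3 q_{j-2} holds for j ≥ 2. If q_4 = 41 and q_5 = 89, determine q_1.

Rearranging, q_{j-2} = (q_j - q_{j-1}) / -3.
q_3 = (89 - 41) / -3 = 48/-3 = -16
q_2 = (41 - (-16)) / -3 = 57/-3 = -19
q_1 = (-16 - (-19)) / -3 = 3/-3 = -1

-1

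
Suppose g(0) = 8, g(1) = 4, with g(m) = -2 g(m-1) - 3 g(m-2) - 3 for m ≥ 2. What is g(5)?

g(2) = -2*4 - 3*8 - 3 = -35
g(3) = -2*(-35) - 3*4 - 3 = 55
g(4) = -2*55 - 3*(-35) - 3 = -8
g(5) = -2*(-8) - 3*55 - 3 = -152

-152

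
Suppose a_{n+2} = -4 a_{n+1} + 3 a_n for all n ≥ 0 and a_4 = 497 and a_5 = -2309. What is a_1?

-5

Rearranging, a_{n-2} = (a_n + 4 a_{n-1}) / 3.
a_3 = (-2309 + 4·497) / 3 = -321/3 = -107
a_2 = (497 + 4·(-107)) / 3 = 69/3 = 23
a_1 = (-107 + 4·23) / 3 = -15/3 = -5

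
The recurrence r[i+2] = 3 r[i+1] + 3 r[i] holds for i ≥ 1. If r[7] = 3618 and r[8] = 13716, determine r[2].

Rearranging, r[i-2] = (r[i] - 3 r[i-1]) / 3.
r[6] = (13716 - 3(3618)) / 3 = 2862/3 = 954
r[5] = (3618 - 3(954)) / 3 = 756/3 = 252
r[4] = (954 - 3(252)) / 3 = 198/3 = 66
r[3] = (252 - 3(66)) / 3 = 54/3 = 18
r[2] = (66 - 3(18)) / 3 = 12/3 = 4

4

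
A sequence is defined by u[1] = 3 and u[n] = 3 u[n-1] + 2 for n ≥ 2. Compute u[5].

323

u[2] = 3·3 + 2 = 11
u[3] = 3·11 + 2 = 35
u[4] = 3·35 + 2 = 107
u[5] = 3·107 + 2 = 323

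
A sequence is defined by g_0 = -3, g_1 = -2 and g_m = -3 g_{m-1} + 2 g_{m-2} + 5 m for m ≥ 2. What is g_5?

-304

g_2 = -3(-2) + 2(-3) + 10 = 10
g_3 = -3(10) + 2(-2) + 15 = -19
g_4 = -3(-19) + 2(10) + 20 = 97
g_5 = -3(97) + 2(-19) + 25 = -304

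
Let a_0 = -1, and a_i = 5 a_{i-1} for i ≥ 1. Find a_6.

a_1 = 5·(-1) = -5
a_2 = 5·(-5) = -25
a_3 = 5·(-25) = -125
a_4 = 5·(-125) = -625
a_5 = 5·(-625) = -3125
a_6 = 5·(-3125) = -15625

-15625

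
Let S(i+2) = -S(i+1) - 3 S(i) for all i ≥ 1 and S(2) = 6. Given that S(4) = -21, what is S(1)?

Let S(1) = x.
S(3) = -6 - 3x
S(4) = -12 + 3x
So -12 + 3x = -21, giving x = -3.

-3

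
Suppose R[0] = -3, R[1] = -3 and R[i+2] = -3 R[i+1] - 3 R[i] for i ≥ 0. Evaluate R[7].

R[2] = -3*(-3) - 3*(-3) = 18
R[3] = -3*18 - 3*(-3) = -45
R[4] = -3*(-45) - 3*18 = 81
R[5] = -3*81 - 3*(-45) = -108
R[6] = -3*(-108) - 3*81 = 81
R[7] = -3*81 - 3*(-108) = 81

81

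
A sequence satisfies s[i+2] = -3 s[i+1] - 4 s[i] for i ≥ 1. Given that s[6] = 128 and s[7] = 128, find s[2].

Rearranging, s[i-2] = (s[i] + 3 s[i-1]) / -4.
s[5] = (128 + 3(128)) / -4 = 512/-4 = -128
s[4] = (128 + 3(-128)) / -4 = -256/-4 = 64
s[3] = (-128 + 3(64)) / -4 = 64/-4 = -16
s[2] = (64 + 3(-16)) / -4 = 16/-4 = -4

-4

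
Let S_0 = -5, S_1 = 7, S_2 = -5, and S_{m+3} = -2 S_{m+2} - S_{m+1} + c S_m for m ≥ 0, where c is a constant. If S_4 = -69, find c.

S_3 = 3 - 5c
S_4 = -1 + 17c
So -1 + 17c = -69, giving c = -4.

-4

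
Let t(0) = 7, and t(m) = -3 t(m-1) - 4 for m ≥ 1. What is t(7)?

-17497

t(1) = -3·7 - 4 = -25
t(2) = -3·(-25) - 4 = 71
t(3) = -3·71 - 4 = -217
t(4) = -3·(-217) - 4 = 647
t(5) = -3·647 - 4 = -1945
t(6) = -3·(-1945) - 4 = 5831
t(7) = -3·5831 - 4 = -17497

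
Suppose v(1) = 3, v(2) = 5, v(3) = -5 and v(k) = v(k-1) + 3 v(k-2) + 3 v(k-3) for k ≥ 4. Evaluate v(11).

v(4) = (-5) + 3*5 + 3*3 = 19
v(5) = 19 + 3*(-5) + 3*5 = 19
v(6) = 19 + 3*19 + 3*(-5) = 61
v(7) = 61 + 3*19 + 3*19 = 175
v(8) = 175 + 3*61 + 3*19 = 415
v(9) = 415 + 3*175 + 3*61 = 1123
v(10) = 1123 + 3*415 + 3*175 = 2893
v(11) = 2893 + 3*1123 + 3*415 = 7507

7507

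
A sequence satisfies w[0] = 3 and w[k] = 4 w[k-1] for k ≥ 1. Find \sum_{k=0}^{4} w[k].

w[1] = 4(3) = 12
w[2] = 4(12) = 48
w[3] = 4(48) = 192
w[4] = 4(192) = 768
Sum = 3 + 12 + 48 + 192 + 768 = 1023

1023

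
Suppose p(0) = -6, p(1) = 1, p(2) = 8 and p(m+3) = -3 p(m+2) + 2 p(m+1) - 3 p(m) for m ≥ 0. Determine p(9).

-20228

p(3) = -3*8 + 2*1 - 3*(-6) = -4
p(4) = -3*(-4) + 2*8 - 3*1 = 25
p(5) = -3*25 + 2*(-4) - 3*8 = -107
p(6) = -3*(-107) + 2*25 - 3*(-4) = 383
p(7) = -3*383 + 2*(-107) - 3*25 = -1438
p(8) = -3*(-1438) + 2*383 - 3*(-107) = 5401
p(9) = -3*5401 + 2*(-1438) - 3*383 = -20228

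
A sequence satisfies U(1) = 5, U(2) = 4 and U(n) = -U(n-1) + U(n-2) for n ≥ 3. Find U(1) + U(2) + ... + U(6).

U(3) = -4 + 5 = 1
U(4) = -1 + 4 = 3
U(5) = -3 + 1 = -2
U(6) = -(-2) + 3 = 5
Sum = 5 + 4 + 1 + 3 + (-2) + 5 = 16

16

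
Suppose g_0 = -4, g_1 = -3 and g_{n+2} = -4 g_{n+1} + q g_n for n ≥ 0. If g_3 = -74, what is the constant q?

g_2 = 12 - 4q
g_3 = -48 + 13q
So -48 + 13q = -74, giving q = -2.

-2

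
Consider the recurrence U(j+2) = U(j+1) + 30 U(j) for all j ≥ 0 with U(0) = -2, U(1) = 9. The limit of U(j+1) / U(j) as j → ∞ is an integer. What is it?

The characteristic equation is r^2 - r - 30 = 0, which factors as (r - 6)(r + 5) = 0.
So the roots are 6 and -5. Since |6| > |-5| and the coefficient of 6^j is non-zero, the ratio tends to 6.

6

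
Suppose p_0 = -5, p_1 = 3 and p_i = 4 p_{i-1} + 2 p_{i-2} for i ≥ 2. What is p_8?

p_2 = 4·3 + 2·(-5) = 2
p_3 = 4·2 + 2·3 = 14
p_4 = 4·14 + 2·2 = 60
p_5 = 4·60 + 2·14 = 268
p_6 = 4·268 + 2·60 = 1192
p_7 = 4·1192 + 2·268 = 5304
p_8 = 4·5304 + 2·1192 = 23600

23600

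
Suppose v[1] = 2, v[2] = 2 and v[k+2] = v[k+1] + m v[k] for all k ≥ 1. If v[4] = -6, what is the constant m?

-2

v[3] = 2 + 2m
v[4] = 2 + 4m
So 2 + 4m = -6, giving m = -2.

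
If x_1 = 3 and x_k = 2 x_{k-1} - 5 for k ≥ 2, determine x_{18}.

-262139

The fixed point is -5/(1 - 2) = 5, so x_k - 5 = 2(x_{k-1} - 5).
Hence x_k = -2·2^{k-1} + 5.
x_{18} = -2·2^{17} + 5 = -2·131072 + 5 = -262139.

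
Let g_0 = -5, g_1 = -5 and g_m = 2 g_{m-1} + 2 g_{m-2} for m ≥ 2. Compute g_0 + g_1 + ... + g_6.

g_2 = 2·(-5) + 2·(-5) = -20
g_3 = 2·(-20) + 2·(-5) = -50
g_4 = 2·(-50) + 2·(-20) = -140
g_5 = 2·(-140) + 2·(-50) = -380
g_6 = 2·(-380) + 2·(-140) = -1040
Sum = (-5) + (-5) + (-20) + (-50) + (-140) + (-380) + (-1040) = -1640

-1640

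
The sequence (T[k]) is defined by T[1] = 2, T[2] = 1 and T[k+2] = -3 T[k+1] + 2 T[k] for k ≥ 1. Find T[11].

9805

T[3] = -3·1 + 2·2 = 1
T[4] = -3·1 + 2·1 = -1
T[5] = -3·(-1) + 2·1 = 5
T[6] = -3·5 + 2·(-1) = -17
T[7] = -3·(-17) + 2·5 = 61
T[8] = -3·61 + 2·(-17) = -217
T[9] = -3·(-217) + 2·61 = 773
T[10] = -3·773 + 2·(-217) = -2753
T[11] = -3·(-2753) + 2·773 = 9805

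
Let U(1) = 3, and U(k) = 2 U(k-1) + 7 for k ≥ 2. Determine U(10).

5113

U(2) = 2*3 + 7 = 13
U(3) = 2*13 + 7 = 33
U(4) = 2*33 + 7 = 73
U(5) = 2*73 + 7 = 153
U(6) = 2*153 + 7 = 313
U(7) = 2*313 + 7 = 633
U(8) = 2*633 + 7 = 1273
U(9) = 2*1273 + 7 = 2553
U(10) = 2*2553 + 7 = 5113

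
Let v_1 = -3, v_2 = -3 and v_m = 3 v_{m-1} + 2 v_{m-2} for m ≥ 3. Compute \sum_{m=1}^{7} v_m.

v_3 = 3(-3) + 2(-3) = -15
v_4 = 3(-15) + 2(-3) = -51
v_5 = 3(-51) + 2(-15) = -183
v_6 = 3(-183) + 2(-51) = -651
v_7 = 3(-651) + 2(-183) = -2319
Sum = (-3) + (-3) + (-15) + (-51) + (-183) + (-651) + (-2319) = -3225

-3225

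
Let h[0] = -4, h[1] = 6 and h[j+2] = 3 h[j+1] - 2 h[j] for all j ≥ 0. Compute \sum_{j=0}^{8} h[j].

h[2] = 3*6 - 2*(-4) = 26
h[3] = 3*26 - 2*6 = 66
h[4] = 3*66 - 2*26 = 146
h[5] = 3*146 - 2*66 = 306
h[6] = 3*306 - 2*146 = 626
h[7] = 3*626 - 2*306 = 1266
h[8] = 3*1266 - 2*626 = 2546
Sum = (-4) + 6 + 26 + 66 + 146 + 306 + 626 + 1266 + 2546 = 4984

4984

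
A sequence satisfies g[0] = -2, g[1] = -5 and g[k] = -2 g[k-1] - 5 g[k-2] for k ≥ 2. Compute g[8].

g[2] = -2·(-5) - 5·(-2) = 20
g[3] = -2·20 - 5·(-5) = -15
g[4] = -2·(-15) - 5·20 = -70
g[5] = -2·(-70) - 5·(-15) = 215
g[6] = -2·215 - 5·(-70) = -80
g[7] = -2·(-80) - 5·215 = -915
g[8] = -2·(-915) - 5·(-80) = 2230

2230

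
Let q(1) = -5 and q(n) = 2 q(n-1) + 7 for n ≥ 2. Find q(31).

The fixed point is 7/(1 - 2) = -7, so q(n) + 7 = 2(q(n-1) + 7).
Hence q(n) = 2·2^{n-1} - 7.
q(31) = 2·2^{30} - 7 = 2·1073741824 - 7 = 2147483641.

2147483641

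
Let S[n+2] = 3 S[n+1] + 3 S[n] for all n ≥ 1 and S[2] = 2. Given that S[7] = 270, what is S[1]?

-2

Let S[1] = z.
S[3] = 6 + 3z
S[4] = 24 + 9z
S[5] = 90 + 36z
S[6] = 342 + 135z
S[7] = 1296 + 513z
So 1296 + 513z = 270, giving z = -2.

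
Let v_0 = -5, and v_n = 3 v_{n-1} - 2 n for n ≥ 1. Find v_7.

-14207

v_1 = 3*(-5) - 2 = -17
v_2 = 3*(-17) - 4 = -55
v_3 = 3*(-55) - 6 = -171
v_4 = 3*(-171) - 8 = -521
v_5 = 3*(-521) - 10 = -1573
v_6 = 3*(-1573) - 12 = -4731
v_7 = 3*(-4731) - 14 = -14207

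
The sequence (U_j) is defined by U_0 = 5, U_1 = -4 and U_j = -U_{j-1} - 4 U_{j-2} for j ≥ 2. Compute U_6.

U_2 = -(-4) - 4(5) = -16
U_3 = -(-16) - 4(-4) = 32
U_4 = -32 - 4(-16) = 32
U_5 = -32 - 4(32) = -160
U_6 = -(-160) - 4(32) = 32

32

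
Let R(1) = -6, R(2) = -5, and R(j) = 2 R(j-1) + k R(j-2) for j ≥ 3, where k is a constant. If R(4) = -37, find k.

R(3) = -10 - 6k
R(4) = -20 - 17k
So -20 - 17k = -37, giving k = 1.

1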